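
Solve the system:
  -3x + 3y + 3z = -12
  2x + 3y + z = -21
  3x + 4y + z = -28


Using Cramer's rule. Expand each determinant along the first row.
D  = (-3)*[3*1 - 1*4] - 3*[2*1 - 1*3] + 3*[2*4 - 3*3]
  = (-3)*(-1) - 3*(-1) + 3*(-1) = 3
Dx = (-12)*[3*1 - 1*4] - 3*[(-21)*1 - 1*(-28)] + 3*[(-21)*4 - 3*(-28)]
  = (-12)*(-1) - 3*(7) + 3*(0) = -9
Dy = (-3)*[(-21)*1 - 1*(-28)] - (-12)*[2*1 - 1*3] + 3*[2*(-28) - (-21)*3]
  = (-3)*(7) - (-12)*(-1) + 3*(7) = -12
Dz = (-3)*[3*(-28) - (-21)*4] - 3*[2*(-28) - (-21)*3] + (-12)*[2*4 - 3*3]
  = (-3)*(0) - 3*(7) + (-12)*(-1) = -9
x = Dx/D = -9/3 = -3, y = Dy/D = -12/3 = -4, z = Dz/D = -9/3 = -3
Check eq1: (-3)(-3) + (3)(-4) + (3)(-3) = -12 = -12 ✓
Check eq2: (2)(-3) + (3)(-4) + (1)(-3) = -21 = -21 ✓
Check eq3: (3)(-3) + (4)(-4) + (1)(-3) = -28 = -28 ✓

x = -3, y = -4, z = -3


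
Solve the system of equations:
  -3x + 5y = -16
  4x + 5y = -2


Using Cramer's rule:
Determinant D = (-3)(5) - (4)(5) = -15 - 20 = -35
Dx = (-16)(5) - (-2)(5) = -80 + 10 = -70
Dy = (-3)(-2) - (4)(-16) = 6 + 64 = 70
x = Dx/D = -70/-35 = 2
y = Dy/D = 70/-35 = -2

x = 2, y = -2


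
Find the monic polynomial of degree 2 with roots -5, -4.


A monic polynomial with roots -5, -4 is:
p(x) = (x + 5)(x + 4)
After multiplying by (x + 5): x + 5
After multiplying by (x + 4): x^2 + 9x + 20

x^2 + 9x + 20


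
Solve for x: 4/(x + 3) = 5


Multiply both sides by (x + 3): 4 = 5(x + 3)
Distribute: 4 = 5x + 15
5x = 4 - 15 = -11
x = -11/5

x = -11/5


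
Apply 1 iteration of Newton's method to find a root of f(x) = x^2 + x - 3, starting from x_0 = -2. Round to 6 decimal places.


Newton's method: x_(n+1) = x_n - f(x_n)/f'(x_n)
f(x) = x^2 + x - 3
f'(x) = 2x + 1

Iteration 1:
  f(-2.000000) = -1.000000
  f'(-2.000000) = -3.000000
  x_1 = -2.000000 - (-1.000000)/(-3.000000) = -2.333333

x_1 = -2.333333


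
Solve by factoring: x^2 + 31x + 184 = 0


We need two numbers that multiply to 184 and add to 31.
Those numbers are 23 and 8 (since 23 * 8 = 184 and 23 + 8 = 31).
So x^2 + 31x + 184 = (x + 23)(x + 8) = 0
Setting each factor to zero: x = -23 or x = -8

x = -23, x = -8


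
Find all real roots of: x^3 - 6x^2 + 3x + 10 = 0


Let p(x) = x^3 - 6x^2 + 3x + 10. By the rational root theorem (leading coefficient 1), any rational root is an integer divisor of 10: try ±1, ±2, ... in turn.
Test x = 1: value = 8 ≠ 0.
Test x = -1: value = 0 ✓, so (x + 1) is a factor.
Synthetic division by (x + 1): bring down 1; 1(-1) - 6 = -7; (-7)(-1) + 3 = 10; 10(-1) + 10 = 0 → quotient x^2 - 7x + 10, remainder 0.
Solve the quadratic x^2 - 7x + 10 = 0: discriminant = (-7)^2 - 4(1)(10) = 49 - 40 = 9.
sqrt(9) = 3, so x = (7 ± 3)/2: x = 5 or x = 2.

x = -1, x = 2, x = 5


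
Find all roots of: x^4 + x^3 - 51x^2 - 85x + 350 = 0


Let p(x) = x^4 + x^3 - 51x^2 - 85x + 350. By the rational root theorem (leading coefficient 1), any rational root is an integer divisor of 350: try ±1, ±2, ... in turn.
Test x = 1: value = 216 ≠ 0.
Test x = -1: value = 384 ≠ 0.
Test x = 2: value = 0 ✓, so (x - 2) is a factor.
Synthetic division by (x - 2): bring down 1; 1(2) + 1 = 3; 3(2) - 51 = -45; (-45)(2) - 85 = -175; (-175)(2) + 350 = 0 → quotient x^3 + 3x^2 - 45x - 175, remainder 0.
Continue with the quotient x^3 + 3x^2 - 45x - 175 (candidates must divide 175).
Test x = 5: value = -200 ≠ 0.
Test x = -5: value = 0 ✓, so (x + 5) is a factor.
Synthetic division by (x + 5): bring down 1; 1(-5) + 3 = -2; (-2)(-5) - 45 = -35; (-35)(-5) - 175 = 0 → quotient x^2 - 2x - 35, remainder 0.
Solve the quadratic x^2 - 2x - 35 = 0: discriminant = (-2)^2 - 4(1)(-35) = 4 + 140 = 144.
sqrt(144) = 12, so x = (2 ± 12)/2: x = 7 or x = -5.
Collecting all roots found:

x = -5 (multiplicity 2), x = 2, x = 7


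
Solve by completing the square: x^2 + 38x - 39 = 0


Start: x^2 + 38x - 39 = 0
Move constant: x^2 + 38x = 39
Half of 38 is 19, squared is 361
Add 361 to both sides: x^2 + 38x + 361 = 400
(x + 19)^2 = 400
x + 19 = ±20
x = -19 + 20 = 1 or x = -19 - 20 = -39

x = -39, x = 1


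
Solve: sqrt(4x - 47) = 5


Square both sides: 4x - 47 = 5^2 = 25
4x = 25 + 47 = 72
x = 18
Check: sqrt(4*18 - 47) = sqrt(25) = 5 ✓

x = 18


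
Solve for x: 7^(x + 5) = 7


Express both sides with the same base.
7 = 7^1
Since the bases match, equate exponents: x + 5 = 1
So x = 1 - (5) = -4

x = -4


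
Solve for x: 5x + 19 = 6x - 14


Starting with: 5x + 19 = 6x - 14
Move all x terms to left: (5 - 6)x = -14 - 19
Simplify: -x = -33
Divide both sides by -1: x = 33

x = 33


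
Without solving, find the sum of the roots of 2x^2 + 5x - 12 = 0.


By Vieta's formulas for ax^2 + bx + c = 0:
  Sum of roots = -b/a
  Product of roots = c/a

Here a = 2, b = 5, c = -12
Sum = -(5)/2 = -5/2
Product = -12/2 = -6

Sum = -5/2


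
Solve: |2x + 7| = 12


An absolute value equation |expr| = 12 gives two cases:
Case 1: 2x + 7 = 12
  2x = 5, so x = 5/2
Case 2: 2x + 7 = -12
  2x = -19, so x = -19/2

x = -19/2, x = 5/2


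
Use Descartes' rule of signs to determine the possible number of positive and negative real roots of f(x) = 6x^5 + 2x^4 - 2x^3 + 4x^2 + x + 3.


Descartes' rule of signs:

For positive roots, count sign changes in f(x) = 6x^5 + 2x^4 - 2x^3 + 4x^2 + x + 3:
Signs of coefficients: +, +, -, +, +, +
Number of sign changes: 2
Possible positive real roots: 2, 0

For negative roots, examine f(-x) = -6x^5 + 2x^4 + 2x^3 + 4x^2 - x + 3:
Signs of coefficients: -, +, +, +, -, +
Number of sign changes: 3
Possible negative real roots: 3, 1

Positive roots: 2 or 0; Negative roots: 3 or 1


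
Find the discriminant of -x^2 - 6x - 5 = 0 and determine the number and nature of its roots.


For ax^2 + bx + c = 0, discriminant D = b^2 - 4ac
Here a = -1, b = -6, c = -5
D = (-6)^2 - 4(-1)(-5) = 36 - 20 = 16

D = 16 > 0 and is a perfect square (sqrt = 4)
The equation has 2 distinct real rational roots.

Discriminant = 16, 2 distinct real rational roots


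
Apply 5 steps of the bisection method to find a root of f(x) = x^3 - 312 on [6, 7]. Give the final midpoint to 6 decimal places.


f(x) = x^3 - 312
f(6) = -96 < 0
f(7) = 31 > 0

Step 1: midpoint = (6.000000 + 7.000000)/2 = 6.500000
  f(6.500000) = -37.375000
  f(mid) < 0, so root is in [6.500000, 7.000000]

Step 2: midpoint = (6.500000 + 7.000000)/2 = 6.750000
  f(6.750000) = -4.453125
  f(mid) < 0, so root is in [6.750000, 7.000000]

Step 3: midpoint = (6.750000 + 7.000000)/2 = 6.875000
  f(6.875000) = 12.951172
  f(mid) > 0, so root is in [6.750000, 6.875000]

Step 4: midpoint = (6.750000 + 6.875000)/2 = 6.812500
  f(6.812500) = 4.169189
  f(mid) > 0, so root is in [6.750000, 6.812500]

Step 5: midpoint = (6.750000 + 6.812500)/2 = 6.781250
  f(6.781250) = -0.161835
  f(mid) < 0, so root is in [6.781250, 6.812500]

midpoint = 6.781250


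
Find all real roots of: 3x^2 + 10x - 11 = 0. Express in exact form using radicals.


Using the quadratic formula: x = (-b ± sqrt(b^2 - 4ac)) / (2a)
Here a = 3, b = 10, c = -11
Discriminant = b^2 - 4ac = 10^2 - 4(3)(-11) = 100 + 132 = 232
Since discriminant = 232 > 0, there are two real roots.
x = (-10 ± 2*sqrt(58)) / 6
Simplifying: x = (-5 ± sqrt(58)) / 3
Numerically: x ≈ 0.8719 or x ≈ -4.2053

x = (-5 + sqrt(58)) / 3 or x = (-5 - sqrt(58)) / 3


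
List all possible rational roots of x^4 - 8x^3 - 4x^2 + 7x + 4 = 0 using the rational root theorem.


Rational root theorem: possible roots are ±p/q where:
  p divides the constant term (4): p ∈ {1, 2, 4}
  q divides the leading coefficient (1): q ∈ {1}

All possible rational roots: -4, -2, -1, 1, 2, 4

-4, -2, -1, 1, 2, 4


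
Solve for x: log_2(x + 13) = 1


Convert to exponential form: x + 13 = 2^1 = 2
x = 2 - 13 = -11
Check: log_2(-11 + 13) = log_2(2) = log_2(2) = 1 ✓

x = -11


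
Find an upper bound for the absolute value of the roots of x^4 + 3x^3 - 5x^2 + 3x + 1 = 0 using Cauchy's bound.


Cauchy's bound: all roots r satisfy |r| <= 1 + max(|a_i/a_n|) for i = 0,...,n-1
where a_n is the leading coefficient.

Coefficients: [1, 3, -5, 3, 1]
Leading coefficient a_n = 1
Ratios |a_i/a_n|: 3, 5, 3, 1
Maximum ratio: 5
Cauchy's bound: |r| <= 1 + 5 = 6

Upper bound = 6


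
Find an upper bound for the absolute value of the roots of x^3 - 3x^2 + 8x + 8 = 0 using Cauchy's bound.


Cauchy's bound: all roots r satisfy |r| <= 1 + max(|a_i/a_n|) for i = 0,...,n-1
where a_n is the leading coefficient.

Coefficients: [1, -3, 8, 8]
Leading coefficient a_n = 1
Ratios |a_i/a_n|: 3, 8, 8
Maximum ratio: 8
Cauchy's bound: |r| <= 1 + 8 = 9

Upper bound = 9


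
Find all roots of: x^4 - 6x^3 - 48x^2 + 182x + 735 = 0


Let p(x) = x^4 - 6x^3 - 48x^2 + 182x + 735. By the rational root theorem (leading coefficient 1), any rational root is an integer divisor of 735: try ±1, ±2, ... in turn.
Test x = 1: value = 864 ≠ 0.
Test x = -1: value = 512 ≠ 0.
Test x = 3: value = 768 ≠ 0.
Test x = -3: value = 0 ✓, so (x + 3) is a factor.
Synthetic division by (x + 3): bring down 1; 1(-3) - 6 = -9; (-9)(-3) - 48 = -21; (-21)(-3) + 182 = 245; 245(-3) + 735 = 0 → quotient x^3 - 9x^2 - 21x + 245, remainder 0.
Continue with the quotient x^3 - 9x^2 - 21x + 245 (candidates must divide 245).
Test x = 5: value = 40 ≠ 0.
Test x = -5: value = 0 ✓, so (x + 5) is a factor.
Synthetic division by (x + 5): bring down 1; 1(-5) - 9 = -14; (-14)(-5) - 21 = 49; 49(-5) + 245 = 0 → quotient x^2 - 14x + 49, remainder 0.
Solve the quadratic x^2 - 14x + 49 = 0: discriminant = (-14)^2 - 4(1)(49) = 196 - 196 = 0.
Discriminant = 0, so a double root: x = 14/2 = 7.
Collecting all roots found:

x = -5, x = -3, x = 7 (multiplicity 2)


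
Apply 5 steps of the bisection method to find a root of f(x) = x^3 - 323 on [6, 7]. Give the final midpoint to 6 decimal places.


f(x) = x^3 - 323
f(6) = -107 < 0
f(7) = 20 > 0

Step 1: midpoint = (6.000000 + 7.000000)/2 = 6.500000
  f(6.500000) = -48.375000
  f(mid) < 0, so root is in [6.500000, 7.000000]

Step 2: midpoint = (6.500000 + 7.000000)/2 = 6.750000
  f(6.750000) = -15.453125
  f(mid) < 0, so root is in [6.750000, 7.000000]

Step 3: midpoint = (6.750000 + 7.000000)/2 = 6.875000
  f(6.875000) = 1.951172
  f(mid) > 0, so root is in [6.750000, 6.875000]

Step 4: midpoint = (6.750000 + 6.875000)/2 = 6.812500
  f(6.812500) = -6.830811
  f(mid) < 0, so root is in [6.812500, 6.875000]

Step 5: midpoint = (6.812500 + 6.875000)/2 = 6.843750
  f(6.843750) = -2.459869
  f(mid) < 0, so root is in [6.843750, 6.875000]

midpoint = 6.843750


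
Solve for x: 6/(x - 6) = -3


Multiply both sides by (x - 6): 6 = -3(x - 6)
Distribute: 6 = -3x + 18
-3x = 6 - 18 = -12
x = 4

x = 4


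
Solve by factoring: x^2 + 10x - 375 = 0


We need two numbers that multiply to -375 and add to 10.
Those numbers are -15 and 25 (since (-15) * 25 = -375 and (-15) + 25 = 10).
So x^2 + 10x - 375 = (x - 15)(x + 25) = 0
Setting each factor to zero: x = 15 or x = -25

x = -25, x = 15


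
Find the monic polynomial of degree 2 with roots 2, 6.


A monic polynomial with roots 2, 6 is:
p(x) = (x - 2)(x - 6)
After multiplying by (x - 2): x - 2
After multiplying by (x - 6): x^2 - 8x + 12

x^2 - 8x + 12


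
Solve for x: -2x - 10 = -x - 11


Starting with: -2x - 10 = -x - 11
Move all x terms to left: (-2 + 1)x = -11 + 10
Simplify: -x = -1
Divide both sides by -1: x = 1

x = 1


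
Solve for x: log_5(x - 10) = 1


Convert to exponential form: x - 10 = 5^1 = 5
x = 5 + 10 = 15
Check: log_5(15 - 10) = log_5(5) = log_5(5) = 1 ✓

x = 15


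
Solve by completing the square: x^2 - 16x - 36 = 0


Start: x^2 - 16x - 36 = 0
Move constant: x^2 - 16x = 36
Half of -16 is -8, squared is 64
Add 64 to both sides: x^2 - 16x + 64 = 100
(x - 8)^2 = 100
x - 8 = ±10
x = 8 + 10 = 18 or x = 8 - 10 = -2

x = -2, x = 18


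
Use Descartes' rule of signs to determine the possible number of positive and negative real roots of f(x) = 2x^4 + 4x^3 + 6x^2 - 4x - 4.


Descartes' rule of signs:

For positive roots, count sign changes in f(x) = 2x^4 + 4x^3 + 6x^2 - 4x - 4:
Signs of coefficients: +, +, +, -, -
Number of sign changes: 1
Possible positive real roots: 1

For negative roots, examine f(-x) = 2x^4 - 4x^3 + 6x^2 + 4x - 4:
Signs of coefficients: +, -, +, +, -
Number of sign changes: 3
Possible negative real roots: 3, 1

Positive roots: 1; Negative roots: 3 or 1


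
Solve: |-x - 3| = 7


An absolute value equation |expr| = 7 gives two cases:
Case 1: -x - 3 = 7
  -x = 10, so x = -10
Case 2: -x - 3 = -7
  -x = -4, so x = 4

x = -10, x = 4


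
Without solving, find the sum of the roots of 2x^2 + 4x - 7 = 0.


By Vieta's formulas for ax^2 + bx + c = 0:
  Sum of roots = -b/a
  Product of roots = c/a

Here a = 2, b = 4, c = -7
Sum = -(4)/2 = -2
Product = -7/2 = -7/2

Sum = -2


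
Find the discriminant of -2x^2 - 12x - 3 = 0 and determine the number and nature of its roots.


For ax^2 + bx + c = 0, discriminant D = b^2 - 4ac
Here a = -2, b = -12, c = -3
D = (-12)^2 - 4(-2)(-3) = 144 - 24 = 120

D = 120 > 0 but not a perfect square
The equation has 2 distinct real irrational roots.

Discriminant = 120, 2 distinct real irrational roots


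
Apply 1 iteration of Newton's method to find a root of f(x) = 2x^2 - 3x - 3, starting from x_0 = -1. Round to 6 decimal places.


Newton's method: x_(n+1) = x_n - f(x_n)/f'(x_n)
f(x) = 2x^2 - 3x - 3
f'(x) = 4x - 3

Iteration 1:
  f(-1.000000) = 2.000000
  f'(-1.000000) = -7.000000
  x_1 = -1.000000 - (2.000000)/(-7.000000) = -0.714286

x_1 = -0.714286


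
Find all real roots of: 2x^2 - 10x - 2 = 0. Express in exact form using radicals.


Using the quadratic formula: x = (-b ± sqrt(b^2 - 4ac)) / (2a)
Here a = 2, b = -10, c = -2
Discriminant = b^2 - 4ac = (-10)^2 - 4(2)(-2) = 100 + 16 = 116
Since discriminant = 116 > 0, there are two real roots.
x = (10 ± 2*sqrt(29)) / 4
Simplifying: x = (5 ± sqrt(29)) / 2
Numerically: x ≈ 5.1926 or x ≈ -0.1926

x = (5 + sqrt(29)) / 2 or x = (5 - sqrt(29)) / 2


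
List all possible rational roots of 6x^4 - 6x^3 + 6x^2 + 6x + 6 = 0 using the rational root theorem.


Rational root theorem: possible roots are ±p/q where:
  p divides the constant term (6): p ∈ {1, 2, 3, 6}
  q divides the leading coefficient (6): q ∈ {1, 2, 3, 6}

All possible rational roots: -6, -3, -2, -3/2, -1, -2/3, -1/2, -1/3, -1/6, 1/6, 1/3, 1/2, 2/3, 1, 3/2, 2, 3, 6

-6, -3, -2, -3/2, -1, -2/3, -1/2, -1/3, -1/6, 1/6, 1/3, 1/2, 2/3, 1, 3/2, 2, 3, 6


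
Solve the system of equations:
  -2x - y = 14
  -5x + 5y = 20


Using Cramer's rule:
Determinant D = (-2)(5) - (-5)(-1) = -10 - 5 = -15
Dx = (14)(5) - (20)(-1) = 70 + 20 = 90
Dy = (-2)(20) - (-5)(14) = -40 + 70 = 30
x = Dx/D = 90/-15 = -6
y = Dy/D = 30/-15 = -2

x = -6, y = -2


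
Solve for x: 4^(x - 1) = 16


Express both sides with the same base.
16 = 4^2
Since the bases match, equate exponents: x - 1 = 2
So x = 2 - (-1) = 3

x = 3


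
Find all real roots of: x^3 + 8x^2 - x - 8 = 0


Let p(x) = x^3 + 8x^2 - x - 8. By the rational root theorem (leading coefficient 1), any rational root is an integer divisor of 8: try ±1, ±2, ... in turn.
Test x = 1: value = 0 ✓, so (x - 1) is a factor.
Synthetic division by (x - 1): bring down 1; 1(1) + 8 = 9; 9(1) - 1 = 8; 8(1) - 8 = 0 → quotient x^2 + 9x + 8, remainder 0.
Solve the quadratic x^2 + 9x + 8 = 0: discriminant = 9^2 - 4(1)(8) = 81 - 32 = 49.
sqrt(49) = 7, so x = (-9 ± 7)/2: x = -1 or x = -8.

x = -8, x = -1, x = 1


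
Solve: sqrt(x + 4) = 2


Square both sides: x + 4 = 2^2 = 4
x = 4 - 4 = 0
x = 0
Check: sqrt(1*0 + 4) = sqrt(4) = 2 ✓

x = 0


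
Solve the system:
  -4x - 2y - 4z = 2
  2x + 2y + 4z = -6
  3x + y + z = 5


Using Cramer's rule. Expand each determinant along the first row.
D  = (-4)*[2*1 - 4*1] - (-2)*[2*1 - 4*3] + (-4)*[2*1 - 2*3]
  = (-4)*(-2) - (-2)*(-10) + (-4)*(-4) = 4
Dx = 2*[2*1 - 4*1] - (-2)*[(-6)*1 - 4*5] + (-4)*[(-6)*1 - 2*5]
  = 2*(-2) - (-2)*(-26) + (-4)*(-16) = 8
Dy = (-4)*[(-6)*1 - 4*5] - 2*[2*1 - 4*3] + (-4)*[2*5 - (-6)*3]
  = (-4)*(-26) - 2*(-10) + (-4)*(28) = 12
Dz = (-4)*[2*5 - (-6)*1] - (-2)*[2*5 - (-6)*3] + 2*[2*1 - 2*3]
  = (-4)*(16) - (-2)*(28) + 2*(-4) = -16
x = Dx/D = 8/4 = 2, y = Dy/D = 12/4 = 3, z = Dz/D = -16/4 = -4
Check eq1: (-4)(2) + (-2)(3) + (-4)(-4) = 2 = 2 ✓
Check eq2: (2)(2) + (2)(3) + (4)(-4) = -6 = -6 ✓
Check eq3: (3)(2) + (1)(3) + (1)(-4) = 5 = 5 ✓

x = 2, y = 3, z = -4


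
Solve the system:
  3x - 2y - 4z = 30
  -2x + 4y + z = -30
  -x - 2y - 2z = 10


Using Cramer's rule. Expand each determinant along the first row.
D  = 3*[4*(-2) - 1*(-2)] - (-2)*[(-2)*(-2) - 1*(-1)] + (-4)*[(-2)*(-2) - 4*(-1)]
  = 3*(-6) - (-2)*(5) + (-4)*(8) = -40
Dx = 30*[4*(-2) - 1*(-2)] - (-2)*[(-30)*(-2) - 1*10] + (-4)*[(-30)*(-2) - 4*10]
  = 30*(-6) - (-2)*(50) + (-4)*(20) = -160
Dy = 3*[(-30)*(-2) - 1*10] - 30*[(-2)*(-2) - 1*(-1)] + (-4)*[(-2)*10 - (-30)*(-1)]
  = 3*(50) - 30*(5) + (-4)*(-50) = 200
Dz = 3*[4*10 - (-30)*(-2)] - (-2)*[(-2)*10 - (-30)*(-1)] + 30*[(-2)*(-2) - 4*(-1)]
  = 3*(-20) - (-2)*(-50) + 30*(8) = 80
x = Dx/D = -160/-40 = 4, y = Dy/D = 200/-40 = -5, z = Dz/D = 80/-40 = -2
Check eq1: (3)(4) + (-2)(-5) + (-4)(-2) = 30 = 30 ✓
Check eq2: (-2)(4) + (4)(-5) + (1)(-2) = -30 = -30 ✓
Check eq3: (-1)(4) + (-2)(-5) + (-2)(-2) = 10 = 10 ✓

x = 4, y = -5, z = -2


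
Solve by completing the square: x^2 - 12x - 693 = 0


Start: x^2 - 12x - 693 = 0
Move constant: x^2 - 12x = 693
Half of -12 is -6, squared is 36
Add 36 to both sides: x^2 - 12x + 36 = 729
(x - 6)^2 = 729
x - 6 = ±27
x = 6 + 27 = 33 or x = 6 - 27 = -21

x = -21, x = 33


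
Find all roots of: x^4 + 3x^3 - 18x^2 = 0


The lowest-degree term is x^2, so x = 0 is a root with multiplicity 2. Factor out x^2:
  x^2 + 3x - 18 = 0
Solve the quadratic x^2 + 3x - 18 = 0: discriminant = 3^2 - 4(1)(-18) = 9 + 72 = 81.
sqrt(81) = 9, so x = (-3 ± 9)/2: x = 3 or x = -6.
Collecting all roots found:

x = -6, x = 0 (multiplicity 2), x = 3


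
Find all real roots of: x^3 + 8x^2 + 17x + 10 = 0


Let p(x) = x^3 + 8x^2 + 17x + 10. By the rational root theorem (leading coefficient 1), any rational root is an integer divisor of 10: try ±1, ±2, ... in turn.
Test x = 1: value = 36 ≠ 0.
Test x = -1: value = 0 ✓, so (x + 1) is a factor.
Synthetic division by (x + 1): bring down 1; 1(-1) + 8 = 7; 7(-1) + 17 = 10; 10(-1) + 10 = 0 → quotient x^2 + 7x + 10, remainder 0.
Solve the quadratic x^2 + 7x + 10 = 0: discriminant = 7^2 - 4(1)(10) = 49 - 40 = 9.
sqrt(9) = 3, so x = (-7 ± 3)/2: x = -2 or x = -5.

x = -5, x = -2, x = -1


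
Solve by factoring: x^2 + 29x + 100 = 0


We need two numbers that multiply to 100 and add to 29.
Those numbers are 4 and 25 (since 4 * 25 = 100 and 4 + 25 = 29).
So x^2 + 29x + 100 = (x + 4)(x + 25) = 0
Setting each factor to zero: x = -4 or x = -25

x = -25, x = -4


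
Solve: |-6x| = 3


An absolute value equation |expr| = 3 gives two cases:
Case 1: -6x = 3
  -6x = 3, so x = -1/2
Case 2: -6x = -3
  -6x = -3, so x = 1/2

x = -1/2, x = 1/2


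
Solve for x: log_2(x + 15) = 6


Convert to exponential form: x + 15 = 2^6 = 64
x = 64 - 15 = 49
Check: log_2(49 + 15) = log_2(64) = log_2(64) = 6 ✓

x = 49


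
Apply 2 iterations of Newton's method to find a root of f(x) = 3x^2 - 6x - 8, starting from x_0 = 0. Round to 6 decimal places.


Newton's method: x_(n+1) = x_n - f(x_n)/f'(x_n)
f(x) = 3x^2 - 6x - 8
f'(x) = 6x - 6

Iteration 1:
  f(0.000000) = -8.000000
  f'(0.000000) = -6.000000
  x_1 = 0.000000 - (-8.000000)/(-6.000000) = -1.333333

Iteration 2:
  f(-1.333333) = 5.333333
  f'(-1.333333) = -14.000000
  x_2 = -1.333333 - (5.333333)/(-14.000000) = -0.952381

x_2 = -0.952381


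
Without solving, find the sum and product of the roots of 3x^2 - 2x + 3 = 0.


By Vieta's formulas for ax^2 + bx + c = 0:
  Sum of roots = -b/a
  Product of roots = c/a

Here a = 3, b = -2, c = 3
Sum = -(-2)/3 = 2/3
Product = 3/3 = 1

Sum = 2/3, Product = 1


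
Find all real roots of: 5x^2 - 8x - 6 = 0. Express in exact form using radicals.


Using the quadratic formula: x = (-b ± sqrt(b^2 - 4ac)) / (2a)
Here a = 5, b = -8, c = -6
Discriminant = b^2 - 4ac = (-8)^2 - 4(5)(-6) = 64 + 120 = 184
Since discriminant = 184 > 0, there are two real roots.
x = (8 ± 2*sqrt(46)) / 10
Simplifying: x = (4 ± sqrt(46)) / 5
Numerically: x ≈ 2.1565 or x ≈ -0.5565

x = (4 + sqrt(46)) / 5 or x = (4 - sqrt(46)) / 5


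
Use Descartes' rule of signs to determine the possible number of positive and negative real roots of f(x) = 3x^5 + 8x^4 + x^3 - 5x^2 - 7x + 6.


Descartes' rule of signs:

For positive roots, count sign changes in f(x) = 3x^5 + 8x^4 + x^3 - 5x^2 - 7x + 6:
Signs of coefficients: +, +, +, -, -, +
Number of sign changes: 2
Possible positive real roots: 2, 0

For negative roots, examine f(-x) = -3x^5 + 8x^4 - x^3 - 5x^2 + 7x + 6:
Signs of coefficients: -, +, -, -, +, +
Number of sign changes: 3
Possible negative real roots: 3, 1

Positive roots: 2 or 0; Negative roots: 3 or 1


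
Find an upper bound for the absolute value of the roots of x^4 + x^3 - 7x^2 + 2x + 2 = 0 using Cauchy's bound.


Cauchy's bound: all roots r satisfy |r| <= 1 + max(|a_i/a_n|) for i = 0,...,n-1
where a_n is the leading coefficient.

Coefficients: [1, 1, -7, 2, 2]
Leading coefficient a_n = 1
Ratios |a_i/a_n|: 1, 7, 2, 2
Maximum ratio: 7
Cauchy's bound: |r| <= 1 + 7 = 8

Upper bound = 8


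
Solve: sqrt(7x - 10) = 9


Square both sides: 7x - 10 = 9^2 = 81
7x = 81 + 10 = 91
x = 13
Check: sqrt(7*13 - 10) = sqrt(81) = 9 ✓

x = 13


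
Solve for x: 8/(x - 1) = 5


Multiply both sides by (x - 1): 8 = 5(x - 1)
Distribute: 8 = 5x - 5
5x = 8 + 5 = 13
x = 13/5

x = 13/5


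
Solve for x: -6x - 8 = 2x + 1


Starting with: -6x - 8 = 2x + 1
Move all x terms to left: (-6 - 2)x = 1 + 8
Simplify: -8x = 9
Divide both sides by -8: x = -9/8

x = -9/8


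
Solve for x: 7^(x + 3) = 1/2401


Express both sides with the same base.
1/2401 = 7^(-4)
Since the bases match, equate exponents: x + 3 = -4
So x = -4 - (3) = -7

x = -7


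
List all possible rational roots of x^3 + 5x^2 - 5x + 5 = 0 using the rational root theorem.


Rational root theorem: possible roots are ±p/q where:
  p divides the constant term (5): p ∈ {1, 5}
  q divides the leading coefficient (1): q ∈ {1}

All possible rational roots: -5, -1, 1, 5

-5, -1, 1, 5


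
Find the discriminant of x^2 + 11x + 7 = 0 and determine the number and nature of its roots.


For ax^2 + bx + c = 0, discriminant D = b^2 - 4ac
Here a = 1, b = 11, c = 7
D = (11)^2 - 4(1)(7) = 121 - 28 = 93

D = 93 > 0 but not a perfect square
The equation has 2 distinct real irrational roots.

Discriminant = 93, 2 distinct real irrational roots


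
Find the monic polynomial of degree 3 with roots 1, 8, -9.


A monic polynomial with roots 1, 8, -9 is:
p(x) = (x - 1)(x - 8)(x + 9)
After multiplying by (x - 1): x - 1
After multiplying by (x - 8): x^2 - 9x + 8
After multiplying by (x + 9): x^3 - 73x + 72

x^3 - 73x + 72


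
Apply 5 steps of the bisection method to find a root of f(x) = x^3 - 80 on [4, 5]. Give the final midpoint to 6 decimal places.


f(x) = x^3 - 80
f(4) = -16 < 0
f(5) = 45 > 0

Step 1: midpoint = (4.000000 + 5.000000)/2 = 4.500000
  f(4.500000) = 11.125000
  f(mid) > 0, so root is in [4.000000, 4.500000]

Step 2: midpoint = (4.000000 + 4.500000)/2 = 4.250000
  f(4.250000) = -3.234375
  f(mid) < 0, so root is in [4.250000, 4.500000]

Step 3: midpoint = (4.250000 + 4.500000)/2 = 4.375000
  f(4.375000) = 3.740234
  f(mid) > 0, so root is in [4.250000, 4.375000]

Step 4: midpoint = (4.250000 + 4.375000)/2 = 4.312500
  f(4.312500) = 0.202393
  f(mid) > 0, so root is in [4.250000, 4.312500]

Step 5: midpoint = (4.250000 + 4.312500)/2 = 4.281250
  f(4.281250) = -1.528534
  f(mid) < 0, so root is in [4.281250, 4.312500]

midpoint = 4.281250


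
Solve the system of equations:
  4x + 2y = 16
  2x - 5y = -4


Using Cramer's rule:
Determinant D = (4)(-5) - (2)(2) = -20 - 4 = -24
Dx = (16)(-5) - (-4)(2) = -80 + 8 = -72
Dy = (4)(-4) - (2)(16) = -16 - 32 = -48
x = Dx/D = -72/-24 = 3
y = Dy/D = -48/-24 = 2

x = 3, y = 2


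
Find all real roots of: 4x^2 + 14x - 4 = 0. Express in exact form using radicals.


Using the quadratic formula: x = (-b ± sqrt(b^2 - 4ac)) / (2a)
Here a = 4, b = 14, c = -4
Discriminant = b^2 - 4ac = 14^2 - 4(4)(-4) = 196 + 64 = 260
Since discriminant = 260 > 0, there are two real roots.
x = (-14 ± 2*sqrt(65)) / 8
Simplifying: x = (-7 ± sqrt(65)) / 4
Numerically: x ≈ 0.2656 or x ≈ -3.7656

x = (-7 + sqrt(65)) / 4 or x = (-7 - sqrt(65)) / 4


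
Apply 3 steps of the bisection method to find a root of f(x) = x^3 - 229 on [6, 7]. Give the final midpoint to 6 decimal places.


f(x) = x^3 - 229
f(6) = -13 < 0
f(7) = 114 > 0

Step 1: midpoint = (6.000000 + 7.000000)/2 = 6.500000
  f(6.500000) = 45.625000
  f(mid) > 0, so root is in [6.000000, 6.500000]

Step 2: midpoint = (6.000000 + 6.500000)/2 = 6.250000
  f(6.250000) = 15.140625
  f(mid) > 0, so root is in [6.000000, 6.250000]

Step 3: midpoint = (6.000000 + 6.250000)/2 = 6.125000
  f(6.125000) = 0.783203
  f(mid) > 0, so root is in [6.000000, 6.125000]

midpoint = 6.125000


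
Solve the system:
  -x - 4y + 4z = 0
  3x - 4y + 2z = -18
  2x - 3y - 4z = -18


Using Cramer's rule. Expand each determinant along the first row.
D  = (-1)*[(-4)*(-4) - 2*(-3)] - (-4)*[3*(-4) - 2*2] + 4*[3*(-3) - (-4)*2]
  = (-1)*(22) - (-4)*(-16) + 4*(-1) = -90
Dx = 0*[(-4)*(-4) - 2*(-3)] - (-4)*[(-18)*(-4) - 2*(-18)] + 4*[(-18)*(-3) - (-4)*(-18)]
  = 0*(22) - (-4)*(108) + 4*(-18) = 360
Dy = (-1)*[(-18)*(-4) - 2*(-18)] - 0*[3*(-4) - 2*2] + 4*[3*(-18) - (-18)*2]
  = (-1)*(108) - 0*(-16) + 4*(-18) = -180
Dz = (-1)*[(-4)*(-18) - (-18)*(-3)] - (-4)*[3*(-18) - (-18)*2] + 0*[3*(-3) - (-4)*2]
  = (-1)*(18) - (-4)*(-18) + 0*(-1) = -90
x = Dx/D = 360/-90 = -4, y = Dy/D = -180/-90 = 2, z = Dz/D = -90/-90 = 1
Check eq1: (-1)(-4) + (-4)(2) + (4)(1) = 0 = 0 ✓
Check eq2: (3)(-4) + (-4)(2) + (2)(1) = -18 = -18 ✓
Check eq3: (2)(-4) + (-3)(2) + (-4)(1) = -18 = -18 ✓

x = -4, y = 2, z = 1


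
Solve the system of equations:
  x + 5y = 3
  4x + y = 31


Using Cramer's rule:
Determinant D = (1)(1) - (4)(5) = 1 - 20 = -19
Dx = (3)(1) - (31)(5) = 3 - 155 = -152
Dy = (1)(31) - (4)(3) = 31 - 12 = 19
x = Dx/D = -152/-19 = 8
y = Dy/D = 19/-19 = -1

x = 8, y = -1


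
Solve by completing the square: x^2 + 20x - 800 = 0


Start: x^2 + 20x - 800 = 0
Move constant: x^2 + 20x = 800
Half of 20 is 10, squared is 100
Add 100 to both sides: x^2 + 20x + 100 = 900
(x + 10)^2 = 900
x + 10 = ±30
x = -10 + 30 = 20 or x = -10 - 30 = -40

x = -40, x = 20


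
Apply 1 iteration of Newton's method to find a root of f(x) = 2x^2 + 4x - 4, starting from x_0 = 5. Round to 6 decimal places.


Newton's method: x_(n+1) = x_n - f(x_n)/f'(x_n)
f(x) = 2x^2 + 4x - 4
f'(x) = 4x + 4

Iteration 1:
  f(5.000000) = 66.000000
  f'(5.000000) = 24.000000
  x_1 = 5.000000 - (66.000000)/(24.000000) = 2.250000

x_1 = 2.250000


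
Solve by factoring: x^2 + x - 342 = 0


We need two numbers that multiply to -342 and add to 1.
Those numbers are -18 and 19 (since (-18) * 19 = -342 and (-18) + 19 = 1).
So x^2 + x - 342 = (x - 18)(x + 19) = 0
Setting each factor to zero: x = 18 or x = -19

x = -19, x = 18


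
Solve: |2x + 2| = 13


An absolute value equation |expr| = 13 gives two cases:
Case 1: 2x + 2 = 13
  2x = 11, so x = 11/2
Case 2: 2x + 2 = -13
  2x = -15, so x = -15/2

x = -15/2, x = 11/2


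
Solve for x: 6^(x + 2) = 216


Express both sides with the same base.
216 = 6^3
Since the bases match, equate exponents: x + 2 = 3
So x = 3 - (2) = 1

x = 1


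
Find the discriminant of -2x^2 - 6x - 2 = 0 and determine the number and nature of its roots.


For ax^2 + bx + c = 0, discriminant D = b^2 - 4ac
Here a = -2, b = -6, c = -2
D = (-6)^2 - 4(-2)(-2) = 36 - 16 = 20

D = 20 > 0 but not a perfect square
The equation has 2 distinct real irrational roots.

Discriminant = 20, 2 distinct real irrational roots


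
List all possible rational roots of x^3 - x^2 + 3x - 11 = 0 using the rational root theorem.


Rational root theorem: possible roots are ±p/q where:
  p divides the constant term (-11): p ∈ {1, 11}
  q divides the leading coefficient (1): q ∈ {1}

All possible rational roots: -11, -1, 1, 11

-11, -1, 1, 11


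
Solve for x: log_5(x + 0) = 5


Convert to exponential form: x + 0 = 5^5 = 3125
x = 3125 - 0 = 3125
Check: log_5(3125 + 0) = log_5(3125) = log_5(3125) = 5 ✓

x = 3125


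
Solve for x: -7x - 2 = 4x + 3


Starting with: -7x - 2 = 4x + 3
Move all x terms to left: (-7 - 4)x = 3 + 2
Simplify: -11x = 5
Divide both sides by -11: x = -5/11

x = -5/11


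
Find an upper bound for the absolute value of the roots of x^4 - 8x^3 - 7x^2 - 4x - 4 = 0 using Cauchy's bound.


Cauchy's bound: all roots r satisfy |r| <= 1 + max(|a_i/a_n|) for i = 0,...,n-1
where a_n is the leading coefficient.

Coefficients: [1, -8, -7, -4, -4]
Leading coefficient a_n = 1
Ratios |a_i/a_n|: 8, 7, 4, 4
Maximum ratio: 8
Cauchy's bound: |r| <= 1 + 8 = 9

Upper bound = 9


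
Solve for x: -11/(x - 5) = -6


Multiply both sides by (x - 5): -11 = -6(x - 5)
Distribute: -11 = -6x + 30
-6x = -11 - 30 = -41
x = 41/6

x = 41/6


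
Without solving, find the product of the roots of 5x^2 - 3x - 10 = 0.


By Vieta's formulas for ax^2 + bx + c = 0:
  Sum of roots = -b/a
  Product of roots = c/a

Here a = 5, b = -3, c = -10
Sum = -(-3)/5 = 3/5
Product = -10/5 = -2

Product = -2


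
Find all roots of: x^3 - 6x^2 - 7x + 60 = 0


Let p(x) = x^3 - 6x^2 - 7x + 60. By the rational root theorem (leading coefficient 1), any rational root is an integer divisor of 60: try ±1, ±2, ... in turn.
Test x = 1: value = 48 ≠ 0.
Test x = -1: value = 60 ≠ 0.
Test x = 2: value = 30 ≠ 0.
Test x = -2: value = 42 ≠ 0.
Test x = 3: value = 12 ≠ 0.
Test x = -3: value = 0 ✓, so (x + 3) is a factor.
Synthetic division by (x + 3): bring down 1; 1(-3) - 6 = -9; (-9)(-3) - 7 = 20; 20(-3) + 60 = 0 → quotient x^2 - 9x + 20, remainder 0.
Solve the quadratic x^2 - 9x + 20 = 0: discriminant = (-9)^2 - 4(1)(20) = 81 - 80 = 1.
sqrt(1) = 1, so x = (9 ± 1)/2: x = 5 or x = 4.
Collecting all roots found:

x = -3, x = 4, x = 5


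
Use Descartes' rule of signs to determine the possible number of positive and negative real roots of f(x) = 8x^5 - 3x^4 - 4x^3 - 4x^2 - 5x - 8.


Descartes' rule of signs:

For positive roots, count sign changes in f(x) = 8x^5 - 3x^4 - 4x^3 - 4x^2 - 5x - 8:
Signs of coefficients: +, -, -, -, -, -
Number of sign changes: 1
Possible positive real roots: 1

For negative roots, examine f(-x) = -8x^5 - 3x^4 + 4x^3 - 4x^2 + 5x - 8:
Signs of coefficients: -, -, +, -, +, -
Number of sign changes: 4
Possible negative real roots: 4, 2, 0

Positive roots: 1; Negative roots: 4 or 2 or 0


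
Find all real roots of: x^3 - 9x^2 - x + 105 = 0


Let p(x) = x^3 - 9x^2 - x + 105. By the rational root theorem (leading coefficient 1), any rational root is an integer divisor of 105: try ±1, ±2, ... in turn.
Test x = 1: value = 96 ≠ 0.
Test x = -1: value = 96 ≠ 0.
Test x = 3: value = 48 ≠ 0.
Test x = -3: value = 0 ✓, so (x + 3) is a factor.
Synthetic division by (x + 3): bring down 1; 1(-3) - 9 = -12; (-12)(-3) - 1 = 35; 35(-3) + 105 = 0 → quotient x^2 - 12x + 35, remainder 0.
Solve the quadratic x^2 - 12x + 35 = 0: discriminant = (-12)^2 - 4(1)(35) = 144 - 140 = 4.
sqrt(4) = 2, so x = (12 ± 2)/2: x = 7 or x = 5.

x = -3, x = 5, x = 7


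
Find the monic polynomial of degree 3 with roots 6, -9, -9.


A monic polynomial with roots 6, -9, -9 is:
p(x) = (x - 6)(x + 9)(x + 9)
After multiplying by (x - 6): x - 6
After multiplying by (x + 9): x^2 + 3x - 54
After multiplying by (x + 9): x^3 + 12x^2 - 27x - 486

x^3 + 12x^2 - 27x - 486


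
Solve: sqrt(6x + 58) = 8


Square both sides: 6x + 58 = 8^2 = 64
6x = 64 - 58 = 6
x = 1
Check: sqrt(6*1 + 58) = sqrt(64) = 8 ✓

x = 1


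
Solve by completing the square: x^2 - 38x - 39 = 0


Start: x^2 - 38x - 39 = 0
Move constant: x^2 - 38x = 39
Half of -38 is -19, squared is 361
Add 361 to both sides: x^2 - 38x + 361 = 400
(x - 19)^2 = 400
x - 19 = ±20
x = 19 + 20 = 39 or x = 19 - 20 = -1

x = -1, x = 39


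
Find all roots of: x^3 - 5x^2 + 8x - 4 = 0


Let p(x) = x^3 - 5x^2 + 8x - 4. By the rational root theorem (leading coefficient 1), any rational root is an integer divisor of 4: try ±1, ±2, ... in turn.
Test x = 1: value = 0 ✓, so (x - 1) is a factor.
Synthetic division by (x - 1): bring down 1; 1(1) - 5 = -4; (-4)(1) + 8 = 4; 4(1) - 4 = 0 → quotient x^2 - 4x + 4, remainder 0.
Solve the quadratic x^2 - 4x + 4 = 0: discriminant = (-4)^2 - 4(1)(4) = 16 - 16 = 0.
Discriminant = 0, so a double root: x = 4/2 = 2.
Collecting all roots found:

x = 1, x = 2 (multiplicity 2)


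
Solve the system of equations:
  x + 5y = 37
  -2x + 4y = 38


Using Cramer's rule:
Determinant D = (1)(4) - (-2)(5) = 4 + 10 = 14
Dx = (37)(4) - (38)(5) = 148 - 190 = -42
Dy = (1)(38) - (-2)(37) = 38 + 74 = 112
x = Dx/D = -42/14 = -3
y = Dy/D = 112/14 = 8

x = -3, y = 8


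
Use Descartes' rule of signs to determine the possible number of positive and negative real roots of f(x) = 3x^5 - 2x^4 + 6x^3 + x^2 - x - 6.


Descartes' rule of signs:

For positive roots, count sign changes in f(x) = 3x^5 - 2x^4 + 6x^3 + x^2 - x - 6:
Signs of coefficients: +, -, +, +, -, -
Number of sign changes: 3
Possible positive real roots: 3, 1

For negative roots, examine f(-x) = -3x^5 - 2x^4 - 6x^3 + x^2 + x - 6:
Signs of coefficients: -, -, -, +, +, -
Number of sign changes: 2
Possible negative real roots: 2, 0

Positive roots: 3 or 1; Negative roots: 2 or 0


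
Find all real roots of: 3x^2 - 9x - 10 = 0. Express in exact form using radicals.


Using the quadratic formula: x = (-b ± sqrt(b^2 - 4ac)) / (2a)
Here a = 3, b = -9, c = -10
Discriminant = b^2 - 4ac = (-9)^2 - 4(3)(-10) = 81 + 120 = 201
Since discriminant = 201 > 0, there are two real roots.
x = (9 ± sqrt(201)) / 6
Numerically: x ≈ 3.8629 or x ≈ -0.8629

x = (9 + sqrt(201)) / 6 or x = (9 - sqrt(201)) / 6


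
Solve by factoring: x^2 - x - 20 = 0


We need two numbers that multiply to -20 and add to -1.
Those numbers are -5 and 4 (since (-5) * 4 = -20 and (-5) + 4 = -1).
So x^2 - x - 20 = (x - 5)(x + 4) = 0
Setting each factor to zero: x = 5 or x = -4

x = -4, x = 5


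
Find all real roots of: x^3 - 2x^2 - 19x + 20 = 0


Let p(x) = x^3 - 2x^2 - 19x + 20. By the rational root theorem (leading coefficient 1), any rational root is an integer divisor of 20: try ±1, ±2, ... in turn.
Test x = 1: value = 0 ✓, so (x - 1) is a factor.
Synthetic division by (x - 1): bring down 1; 1(1) - 2 = -1; (-1)(1) - 19 = -20; (-20)(1) + 20 = 0 → quotient x^2 - x - 20, remainder 0.
Solve the quadratic x^2 - x - 20 = 0: discriminant = (-1)^2 - 4(1)(-20) = 1 + 80 = 81.
sqrt(81) = 9, so x = (1 ± 9)/2: x = 5 or x = -4.

x = -4, x = 1, x = 5


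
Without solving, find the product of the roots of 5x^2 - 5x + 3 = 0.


By Vieta's formulas for ax^2 + bx + c = 0:
  Sum of roots = -b/a
  Product of roots = c/a

Here a = 5, b = -5, c = 3
Sum = -(-5)/5 = 1
Product = 3/5 = 3/5

Product = 3/5


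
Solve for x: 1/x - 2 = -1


Subtract -2 from both sides: 1/x = 1
Multiply both sides by x: 1 = 1 * x
Divide by 1: x = 1

x = 1


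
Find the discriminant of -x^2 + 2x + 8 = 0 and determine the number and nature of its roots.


For ax^2 + bx + c = 0, discriminant D = b^2 - 4ac
Here a = -1, b = 2, c = 8
D = (2)^2 - 4(-1)(8) = 4 + 32 = 36

D = 36 > 0 and is a perfect square (sqrt = 6)
The equation has 2 distinct real rational roots.

Discriminant = 36, 2 distinct real rational roots


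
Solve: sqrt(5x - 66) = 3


Square both sides: 5x - 66 = 3^2 = 9
5x = 9 + 66 = 75
x = 15
Check: sqrt(5*15 - 66) = sqrt(9) = 3 ✓

x = 15


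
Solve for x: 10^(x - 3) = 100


Express both sides with the same base.
100 = 10^2
Since the bases match, equate exponents: x - 3 = 2
So x = 2 - (-3) = 5

x = 5


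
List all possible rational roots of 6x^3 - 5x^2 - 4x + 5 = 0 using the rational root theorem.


Rational root theorem: possible roots are ±p/q where:
  p divides the constant term (5): p ∈ {1, 5}
  q divides the leading coefficient (6): q ∈ {1, 2, 3, 6}

All possible rational roots: -5, -5/2, -5/3, -1, -5/6, -1/2, -1/3, -1/6, 1/6, 1/3, 1/2, 5/6, 1, 5/3, 5/2, 5

-5, -5/2, -5/3, -1, -5/6, -1/2, -1/3, -1/6, 1/6, 1/3, 1/2, 5/6, 1, 5/3, 5/2, 5


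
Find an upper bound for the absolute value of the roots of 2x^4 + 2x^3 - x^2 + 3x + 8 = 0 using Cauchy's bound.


Cauchy's bound: all roots r satisfy |r| <= 1 + max(|a_i/a_n|) for i = 0,...,n-1
where a_n is the leading coefficient.

Coefficients: [2, 2, -1, 3, 8]
Leading coefficient a_n = 2
Ratios |a_i/a_n|: 1, 1/2, 3/2, 4
Maximum ratio: 4
Cauchy's bound: |r| <= 1 + 4 = 5

Upper bound = 5


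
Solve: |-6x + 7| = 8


An absolute value equation |expr| = 8 gives two cases:
Case 1: -6x + 7 = 8
  -6x = 1, so x = -1/6
Case 2: -6x + 7 = -8
  -6x = -15, so x = 5/2

x = -1/6, x = 5/2


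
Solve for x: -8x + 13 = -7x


Starting with: -8x + 13 = -7x
Move all x terms to left: (-8 + 7)x = 0 - 13
Simplify: -x = -13
Divide both sides by -1: x = 13

x = 13


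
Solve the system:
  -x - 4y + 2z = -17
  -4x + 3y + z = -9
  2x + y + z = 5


Using Cramer's rule. Expand each determinant along the first row.
D  = (-1)*[3*1 - 1*1] - (-4)*[(-4)*1 - 1*2] + 2*[(-4)*1 - 3*2]
  = (-1)*(2) - (-4)*(-6) + 2*(-10) = -46
Dx = (-17)*[3*1 - 1*1] - (-4)*[(-9)*1 - 1*5] + 2*[(-9)*1 - 3*5]
  = (-17)*(2) - (-4)*(-14) + 2*(-24) = -138
Dy = (-1)*[(-9)*1 - 1*5] - (-17)*[(-4)*1 - 1*2] + 2*[(-4)*5 - (-9)*2]
  = (-1)*(-14) - (-17)*(-6) + 2*(-2) = -92
Dz = (-1)*[3*5 - (-9)*1] - (-4)*[(-4)*5 - (-9)*2] + (-17)*[(-4)*1 - 3*2]
  = (-1)*(24) - (-4)*(-2) + (-17)*(-10) = 138
x = Dx/D = -138/-46 = 3, y = Dy/D = -92/-46 = 2, z = Dz/D = 138/-46 = -3
Check eq1: (-1)(3) + (-4)(2) + (2)(-3) = -17 = -17 ✓
Check eq2: (-4)(3) + (3)(2) + (1)(-3) = -9 = -9 ✓
Check eq3: (2)(3) + (1)(2) + (1)(-3) = 5 = 5 ✓

x = 3, y = 2, z = -3


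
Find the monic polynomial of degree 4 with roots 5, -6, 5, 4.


A monic polynomial with roots 5, -6, 5, 4 is:
p(x) = (x - 5)(x + 6)(x - 5)(x - 4)
After multiplying by (x - 5): x - 5
After multiplying by (x + 6): x^2 + x - 30
After multiplying by (x - 5): x^3 - 4x^2 - 35x + 150
After multiplying by (x - 4): x^4 - 8x^3 - 19x^2 + 290x - 600

x^4 - 8x^3 - 19x^2 + 290x - 600


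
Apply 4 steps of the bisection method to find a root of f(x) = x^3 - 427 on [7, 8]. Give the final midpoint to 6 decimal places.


f(x) = x^3 - 427
f(7) = -84 < 0
f(8) = 85 > 0

Step 1: midpoint = (7.000000 + 8.000000)/2 = 7.500000
  f(7.500000) = -5.125000
  f(mid) < 0, so root is in [7.500000, 8.000000]

Step 2: midpoint = (7.500000 + 8.000000)/2 = 7.750000
  f(7.750000) = 38.484375
  f(mid) > 0, so root is in [7.500000, 7.750000]

Step 3: midpoint = (7.500000 + 7.750000)/2 = 7.625000
  f(7.625000) = 16.322266
  f(mid) > 0, so root is in [7.500000, 7.625000]

Step 4: midpoint = (7.500000 + 7.625000)/2 = 7.562500
  f(7.562500) = 5.510010
  f(mid) > 0, so root is in [7.500000, 7.562500]

midpoint = 7.562500


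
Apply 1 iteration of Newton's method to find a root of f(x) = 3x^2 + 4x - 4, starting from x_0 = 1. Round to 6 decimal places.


Newton's method: x_(n+1) = x_n - f(x_n)/f'(x_n)
f(x) = 3x^2 + 4x - 4
f'(x) = 6x + 4

Iteration 1:
  f(1.000000) = 3.000000
  f'(1.000000) = 10.000000
  x_1 = 1.000000 - (3.000000)/(10.000000) = 0.700000

x_1 = 0.700000


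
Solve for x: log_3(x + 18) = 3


Convert to exponential form: x + 18 = 3^3 = 27
x = 27 - 18 = 9
Check: log_3(9 + 18) = log_3(27) = log_3(27) = 3 ✓

x = 9


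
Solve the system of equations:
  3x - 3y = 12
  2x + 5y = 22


Using Cramer's rule:
Determinant D = (3)(5) - (2)(-3) = 15 + 6 = 21
Dx = (12)(5) - (22)(-3) = 60 + 66 = 126
Dy = (3)(22) - (2)(12) = 66 - 24 = 42
x = Dx/D = 126/21 = 6
y = Dy/D = 42/21 = 2

x = 6, y = 2


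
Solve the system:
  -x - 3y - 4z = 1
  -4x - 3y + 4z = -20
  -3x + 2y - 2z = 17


Using Cramer's rule. Expand each determinant along the first row.
D  = (-1)*[(-3)*(-2) - 4*2] - (-3)*[(-4)*(-2) - 4*(-3)] + (-4)*[(-4)*2 - (-3)*(-3)]
  = (-1)*(-2) - (-3)*(20) + (-4)*(-17) = 130
Dx = 1*[(-3)*(-2) - 4*2] - (-3)*[(-20)*(-2) - 4*17] + (-4)*[(-20)*2 - (-3)*17]
  = 1*(-2) - (-3)*(-28) + (-4)*(11) = -130
Dy = (-1)*[(-20)*(-2) - 4*17] - 1*[(-4)*(-2) - 4*(-3)] + (-4)*[(-4)*17 - (-20)*(-3)]
  = (-1)*(-28) - 1*(20) + (-4)*(-128) = 520
Dz = (-1)*[(-3)*17 - (-20)*2] - (-3)*[(-4)*17 - (-20)*(-3)] + 1*[(-4)*2 - (-3)*(-3)]
  = (-1)*(-11) - (-3)*(-128) + 1*(-17) = -390
x = Dx/D = -130/130 = -1, y = Dy/D = 520/130 = 4, z = Dz/D = -390/130 = -3
Check eq1: (-1)(-1) + (-3)(4) + (-4)(-3) = 1 = 1 ✓
Check eq2: (-4)(-1) + (-3)(4) + (4)(-3) = -20 = -20 ✓
Check eq3: (-3)(-1) + (2)(4) + (-2)(-3) = 17 = 17 ✓

x = -1, y = 4, z = -3
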